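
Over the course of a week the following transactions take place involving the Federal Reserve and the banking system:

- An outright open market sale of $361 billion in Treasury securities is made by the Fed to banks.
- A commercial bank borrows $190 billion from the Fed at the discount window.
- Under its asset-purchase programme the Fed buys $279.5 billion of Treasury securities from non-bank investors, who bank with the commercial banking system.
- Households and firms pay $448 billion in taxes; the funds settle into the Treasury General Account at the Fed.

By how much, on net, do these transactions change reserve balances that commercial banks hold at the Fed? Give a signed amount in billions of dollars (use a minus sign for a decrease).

-$339.5 billion

Fed balance sheet:
  Assets:      Securities −$81.5B, Loans to banks +$190B
  Liabilities: Bank reserves −$339.5B, Government deposits +$448B
So the change in reserve balances that commercial banks hold at the Fed is -$339.5 billion.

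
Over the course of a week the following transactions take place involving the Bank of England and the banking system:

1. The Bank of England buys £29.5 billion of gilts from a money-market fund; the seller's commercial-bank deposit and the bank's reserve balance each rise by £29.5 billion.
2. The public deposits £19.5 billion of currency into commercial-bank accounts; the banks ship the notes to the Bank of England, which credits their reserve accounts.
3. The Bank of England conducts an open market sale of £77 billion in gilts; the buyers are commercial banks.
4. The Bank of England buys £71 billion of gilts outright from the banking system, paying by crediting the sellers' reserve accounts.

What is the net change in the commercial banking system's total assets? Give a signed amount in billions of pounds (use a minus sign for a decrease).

Asset purchase (from non-banks) £29.5 billion: bank balance sheets expand → +£29.5B.
Currency deposit £19.5 billion: bank balance sheets expand → +£19.5B.
OMO sale (to banks) £77 billion: just an asset swap on bank balance sheets → 0.
OMO purchase (from banks) £71 billion: just an asset swap on bank balance sheets → 0.
Net: 29.5 + 19.5 + 0 + 0 = +£49 billion.

+£49 billion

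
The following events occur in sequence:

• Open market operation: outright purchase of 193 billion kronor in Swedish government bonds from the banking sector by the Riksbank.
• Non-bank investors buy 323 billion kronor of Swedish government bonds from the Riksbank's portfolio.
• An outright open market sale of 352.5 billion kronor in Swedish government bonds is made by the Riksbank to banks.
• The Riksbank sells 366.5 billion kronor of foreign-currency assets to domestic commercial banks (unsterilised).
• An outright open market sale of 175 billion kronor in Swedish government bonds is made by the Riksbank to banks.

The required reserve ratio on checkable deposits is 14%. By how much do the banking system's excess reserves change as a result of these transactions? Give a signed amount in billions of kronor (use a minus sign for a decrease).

-978.78 billion

OMO purchase (from banks) 193 billion kronor: reserves +193B, deposits 0.
Asset sale (to non-banks) 323 billion kronor: reserves −323B, deposits −323B.
OMO sale (to banks) 352.5 billion kronor: reserves −352.5B, deposits 0.
FX sale 366.5 billion kronor: reserves −366.5B, deposits 0.
OMO sale (to banks) 175 billion kronor: reserves −175B, deposits 0.
Totals: Δreserves = −1024B, Δdeposits = −323B.
Δrequired reserves = 14% × −323B = −45.22B.
Δexcess reserves = Δreserves − Δrequired = −1024B − (−45.22B) = -978.78 billion.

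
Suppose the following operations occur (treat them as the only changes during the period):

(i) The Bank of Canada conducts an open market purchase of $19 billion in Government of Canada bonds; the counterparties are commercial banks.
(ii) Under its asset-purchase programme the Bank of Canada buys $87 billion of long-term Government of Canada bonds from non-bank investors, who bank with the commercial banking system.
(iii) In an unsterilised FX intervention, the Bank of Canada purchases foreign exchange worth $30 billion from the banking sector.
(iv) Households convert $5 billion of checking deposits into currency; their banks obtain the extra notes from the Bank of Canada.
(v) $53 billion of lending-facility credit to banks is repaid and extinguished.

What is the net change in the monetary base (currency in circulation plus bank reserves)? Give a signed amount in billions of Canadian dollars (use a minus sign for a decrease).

Bank of Canada balance sheet:
  Assets:      Securities +$106B, Loans to banks −$53B, Foreign assets +$30B
  Liabilities: Bank reserves +$78B, Currency in circulation +$5B
Commercial banking system:
  Assets:      Reserves at CB +$78B, Securities −$19B, Foreign assets −$30B
  Liabilities: Checkable deposits +$82B, Borrowings from CB −$53B
Monetary base = currency + reserves: +$5B + (+$78B) = +$83 billion.

+$83 billion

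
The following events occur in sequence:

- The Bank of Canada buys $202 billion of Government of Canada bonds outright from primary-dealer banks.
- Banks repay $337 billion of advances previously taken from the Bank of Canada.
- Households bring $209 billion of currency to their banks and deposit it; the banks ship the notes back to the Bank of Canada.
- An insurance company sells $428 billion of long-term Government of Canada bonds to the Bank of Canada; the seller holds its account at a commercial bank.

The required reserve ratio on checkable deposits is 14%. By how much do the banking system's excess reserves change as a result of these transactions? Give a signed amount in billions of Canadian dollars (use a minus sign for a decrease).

+$412.82 billion

OMO purchase (from banks) $202 billion: reserves +$202B, deposits 0.
Discount-window repayment $337 billion: reserves −$337B, deposits 0.
Currency deposit $209 billion: reserves +$209B, deposits +$209B.
Asset purchase (from non-banks) $428 billion: reserves +$428B, deposits +$428B.
Totals: Δreserves = +$502B, Δdeposits = +$637B.
Δrequired reserves = 14% × +$637B = +$89.18B.
Δexcess reserves = Δreserves − Δrequired = +$502B − (+$89.18B) = +$412.82 billion.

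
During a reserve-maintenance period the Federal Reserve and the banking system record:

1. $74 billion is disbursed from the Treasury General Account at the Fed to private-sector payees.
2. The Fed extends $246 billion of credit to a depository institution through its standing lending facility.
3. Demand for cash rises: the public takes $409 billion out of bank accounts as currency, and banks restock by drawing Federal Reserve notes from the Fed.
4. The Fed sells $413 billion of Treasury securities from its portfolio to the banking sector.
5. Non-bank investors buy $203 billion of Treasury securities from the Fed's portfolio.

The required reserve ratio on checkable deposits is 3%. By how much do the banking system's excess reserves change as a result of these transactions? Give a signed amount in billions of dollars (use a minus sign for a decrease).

Government spending $74 billion: reserves +$74B, deposits +$74B.
Discount-window loan $246 billion: reserves +$246B, deposits 0.
Currency withdrawal $409 billion: reserves −$409B, deposits −$409B.
OMO sale (to banks) $413 billion: reserves −$413B, deposits 0.
Asset sale (to non-banks) $203 billion: reserves −$203B, deposits −$203B.
Totals: Δreserves = −$705B, Δdeposits = −$538B.
Δrequired reserves = 3% × −$538B = −$16.14B.
Δexcess reserves = Δreserves − Δrequired = −$705B − (−$16.14B) = -$688.86 billion.

-$688.86 billion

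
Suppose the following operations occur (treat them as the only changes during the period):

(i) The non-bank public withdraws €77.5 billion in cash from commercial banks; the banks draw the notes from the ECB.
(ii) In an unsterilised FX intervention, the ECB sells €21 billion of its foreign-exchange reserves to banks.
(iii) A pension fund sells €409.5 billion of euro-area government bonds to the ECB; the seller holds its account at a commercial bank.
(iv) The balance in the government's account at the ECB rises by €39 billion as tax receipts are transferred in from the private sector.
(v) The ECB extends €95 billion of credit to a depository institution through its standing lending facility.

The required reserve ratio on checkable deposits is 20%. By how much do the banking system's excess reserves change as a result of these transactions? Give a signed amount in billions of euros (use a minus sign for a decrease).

+€308.4 billion

Currency withdrawal €77.5 billion: reserves −€77.5B, deposits −€77.5B.
FX sale €21 billion: reserves −€21B, deposits 0.
Asset purchase (from non-banks) €409.5 billion: reserves +€409.5B, deposits +€409.5B.
Government account inflow €39 billion: reserves −€39B, deposits −€39B.
Discount-window loan €95 billion: reserves +€95B, deposits 0.
Totals: Δreserves = +€367B, Δdeposits = +€293B.
Δrequired reserves = 20% × +€293B = +€58.6B.
Δexcess reserves = Δreserves − Δrequired = +€367B − (+€58.6B) = +€308.4 billion.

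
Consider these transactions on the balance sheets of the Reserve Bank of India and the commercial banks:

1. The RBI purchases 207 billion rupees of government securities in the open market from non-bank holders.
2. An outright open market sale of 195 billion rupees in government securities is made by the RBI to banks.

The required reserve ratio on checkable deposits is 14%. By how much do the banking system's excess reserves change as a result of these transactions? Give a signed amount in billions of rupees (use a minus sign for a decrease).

Asset purchase (from non-banks) 207 billion rupees: reserves +207B, deposits +207B.
OMO sale (to banks) 195 billion rupees: reserves −195B, deposits 0.
Totals: Δreserves = +12B, Δdeposits = +207B.
Δrequired reserves = 14% × +207B = +28.98B.
Δexcess reserves = Δreserves − Δrequired = +12B − (+28.98B) = -16.98 billion.

-16.98 billion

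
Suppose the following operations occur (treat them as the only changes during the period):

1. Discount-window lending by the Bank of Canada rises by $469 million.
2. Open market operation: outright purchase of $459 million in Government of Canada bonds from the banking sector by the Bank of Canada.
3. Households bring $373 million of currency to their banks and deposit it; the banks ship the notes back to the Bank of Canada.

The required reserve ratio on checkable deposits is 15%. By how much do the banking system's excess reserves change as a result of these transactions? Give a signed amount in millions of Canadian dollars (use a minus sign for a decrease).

+$1245.05 million

Discount-window loan $469 million: reserves +$469M, deposits 0.
OMO purchase (from banks) $459 million: reserves +$459M, deposits 0.
Currency deposit $373 million: reserves +$373M, deposits +$373M.
Totals: Δreserves = +$1301M, Δdeposits = +$373M.
Δrequired reserves = 15% × +$373M = +$55.95M.
Δexcess reserves = Δreserves − Δrequired = +$1301M − (+$55.95M) = +$1245.05 million.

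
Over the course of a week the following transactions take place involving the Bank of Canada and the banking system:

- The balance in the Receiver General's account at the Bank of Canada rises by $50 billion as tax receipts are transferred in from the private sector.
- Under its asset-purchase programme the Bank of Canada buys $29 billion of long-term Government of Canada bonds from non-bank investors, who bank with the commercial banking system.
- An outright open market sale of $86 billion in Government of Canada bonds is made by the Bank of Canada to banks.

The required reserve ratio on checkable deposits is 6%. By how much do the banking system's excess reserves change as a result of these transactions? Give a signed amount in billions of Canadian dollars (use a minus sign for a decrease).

-$105.74 billion

Government account inflow $50 billion: reserves −$50B, deposits −$50B.
Asset purchase (from non-banks) $29 billion: reserves +$29B, deposits +$29B.
OMO sale (to banks) $86 billion: reserves −$86B, deposits 0.
Totals: Δreserves = −$107B, Δdeposits = −$21B.
Δrequired reserves = 6% × −$21B = −$1.26B.
Δexcess reserves = Δreserves − Δrequired = −$107B − (−$1.26B) = -$105.74 billion.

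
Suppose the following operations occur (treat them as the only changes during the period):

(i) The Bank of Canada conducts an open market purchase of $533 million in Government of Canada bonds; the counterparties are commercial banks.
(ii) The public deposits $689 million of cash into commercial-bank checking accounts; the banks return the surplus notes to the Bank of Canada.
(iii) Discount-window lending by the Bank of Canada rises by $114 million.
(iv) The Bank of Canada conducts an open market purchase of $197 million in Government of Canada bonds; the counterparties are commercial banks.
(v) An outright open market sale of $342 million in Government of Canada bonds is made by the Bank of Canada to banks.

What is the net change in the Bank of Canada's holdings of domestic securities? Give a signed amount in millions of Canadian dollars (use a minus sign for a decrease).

+$388 million

OMO purchase (from banks) $533 million: securities added to the Bank of Canada's portfolio → +$533M.
Currency deposit $689 million: the Bank of Canada's securities portfolio is untouched → 0.
Discount-window loan $114 million: the Bank of Canada's securities portfolio is untouched → 0.
OMO purchase (from banks) $197 million: securities added to the Bank of Canada's portfolio → +$197M.
OMO sale (to banks) $342 million: securities removed from the Bank of Canada's portfolio → −$342M.
Net: 533 + 0 + 0 + 197 − 342 = +$388 million.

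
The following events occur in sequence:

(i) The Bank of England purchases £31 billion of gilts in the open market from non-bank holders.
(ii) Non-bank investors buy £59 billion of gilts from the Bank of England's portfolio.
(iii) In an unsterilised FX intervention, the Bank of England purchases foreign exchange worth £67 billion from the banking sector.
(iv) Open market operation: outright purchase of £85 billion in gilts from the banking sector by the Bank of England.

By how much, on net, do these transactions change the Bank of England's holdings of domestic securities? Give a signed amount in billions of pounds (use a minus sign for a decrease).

+£57 billion

Asset purchase (from non-banks) £31 billion: securities added to the Bank of England's portfolio → +£31B.
Asset sale (to non-banks) £59 billion: securities removed from the Bank of England's portfolio → −£59B.
FX purchase £67 billion: the Bank of England's securities portfolio is untouched → 0.
OMO purchase (from banks) £85 billion: securities added to the Bank of England's portfolio → +£85B.
Net: 31 − 59 + 0 + 85 = +£57 billion.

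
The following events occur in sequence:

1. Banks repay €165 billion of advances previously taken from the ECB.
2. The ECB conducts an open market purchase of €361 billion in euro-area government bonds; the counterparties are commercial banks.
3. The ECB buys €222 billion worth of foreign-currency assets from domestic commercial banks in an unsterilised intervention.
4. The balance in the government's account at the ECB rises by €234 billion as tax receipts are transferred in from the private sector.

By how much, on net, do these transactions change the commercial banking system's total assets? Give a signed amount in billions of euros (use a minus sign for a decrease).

ECB balance sheet:
  Assets:      Securities +€361B, Loans to banks −€165B, Foreign assets +€222B
  Liabilities: Bank reserves +€184B, Government deposits +€234B
Commercial banking system:
  Assets:      Reserves at CB +€184B, Securities −€361B, Foreign assets −€222B
  Liabilities: Checkable deposits −€234B, Borrowings from CB −€165B
Change in total bank assets = -€399 billion.

-€399 billion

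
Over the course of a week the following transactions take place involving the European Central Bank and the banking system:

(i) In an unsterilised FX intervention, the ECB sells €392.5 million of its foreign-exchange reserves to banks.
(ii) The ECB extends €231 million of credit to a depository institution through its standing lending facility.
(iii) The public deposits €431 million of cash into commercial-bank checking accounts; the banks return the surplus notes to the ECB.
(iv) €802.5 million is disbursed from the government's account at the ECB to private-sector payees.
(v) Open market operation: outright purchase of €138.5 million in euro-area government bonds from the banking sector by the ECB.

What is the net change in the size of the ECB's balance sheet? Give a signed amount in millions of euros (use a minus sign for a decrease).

FX sale €392.5 million: an ECB asset is shed → −€392.5M.
Discount-window loan €231 million: an ECB asset is acquired → +€231M.
Currency deposit €431 million: only the composition of liabilities changes → 0.
Government spending €802.5 million: only the composition of liabilities changes → 0.
OMO purchase (from banks) €138.5 million: an ECB asset is acquired → +€138.5M.
Net: −392.5 + 231 + 0 + 0 + 138.5 = -€23 million.

-€23 million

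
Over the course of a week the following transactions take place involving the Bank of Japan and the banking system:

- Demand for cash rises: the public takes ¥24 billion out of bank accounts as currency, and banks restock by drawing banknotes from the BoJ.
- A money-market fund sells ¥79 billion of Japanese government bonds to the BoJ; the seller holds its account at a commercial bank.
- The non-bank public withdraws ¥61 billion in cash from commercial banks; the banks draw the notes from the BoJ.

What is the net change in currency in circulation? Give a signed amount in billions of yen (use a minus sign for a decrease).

+¥85 billion

Currency withdrawal ¥24 billion: notes leave the central bank → +¥24B.
Asset purchase (from non-banks) ¥79 billion: no currency enters or leaves circulation → 0.
Currency withdrawal ¥61 billion: notes leave the central bank → +¥61B.
Net: 24 + 0 + 61 = +¥85 billion.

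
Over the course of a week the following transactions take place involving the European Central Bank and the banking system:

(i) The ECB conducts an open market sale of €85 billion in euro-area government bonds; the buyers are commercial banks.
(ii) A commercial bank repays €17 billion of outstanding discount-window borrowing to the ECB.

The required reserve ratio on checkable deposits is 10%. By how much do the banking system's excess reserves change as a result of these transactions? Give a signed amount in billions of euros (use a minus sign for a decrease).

OMO sale (to banks) €85 billion: reserves −€85B, deposits 0.
Discount-window repayment €17 billion: reserves −€17B, deposits 0.
Totals: Δreserves = −€102B, Δdeposits = 0.
Δrequired reserves = 10% × 0 = 0.
Δexcess reserves = Δreserves − Δrequired = −€102B − (0) = -€102 billion.

-€102 billion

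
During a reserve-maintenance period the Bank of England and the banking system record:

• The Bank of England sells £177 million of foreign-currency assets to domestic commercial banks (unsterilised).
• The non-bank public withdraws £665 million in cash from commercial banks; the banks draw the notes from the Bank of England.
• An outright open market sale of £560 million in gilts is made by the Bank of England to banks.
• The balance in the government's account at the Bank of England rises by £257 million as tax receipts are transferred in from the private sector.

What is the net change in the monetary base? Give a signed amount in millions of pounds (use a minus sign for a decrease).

-£994 million

FX sale £177 million: Bank of England balance sheet contracts → −£177M.
Currency withdrawal £665 million: just a shift between currency and reserves — both are base money → 0.
OMO sale (to banks) £560 million: Bank of England balance sheet contracts → −£560M.
Government account inflow £257 million: reserves shift to a non-base liability → −£257M.
Net: −177 + 0 − 560 − 257 = -£994 million.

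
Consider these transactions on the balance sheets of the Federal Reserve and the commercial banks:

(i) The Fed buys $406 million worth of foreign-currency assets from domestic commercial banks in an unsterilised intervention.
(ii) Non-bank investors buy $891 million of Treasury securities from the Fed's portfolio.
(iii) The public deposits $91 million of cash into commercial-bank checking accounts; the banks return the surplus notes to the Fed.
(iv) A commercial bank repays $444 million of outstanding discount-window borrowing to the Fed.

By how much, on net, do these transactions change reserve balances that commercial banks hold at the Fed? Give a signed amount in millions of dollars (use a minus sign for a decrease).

-$838 million

FX purchase $406 million: the Fed pays by crediting reserve accounts → +$406M.
Asset sale (to non-banks) $891 million: the non-bank buyers' banks settle from reserves → −$891M.
Currency deposit $91 million: returned notes are swapped for reserve credit → +$91M.
Discount-window repayment $444 million: repayment is debited from reserves → −$444M.
Net: 406 − 891 + 91 − 444 = -$838 million.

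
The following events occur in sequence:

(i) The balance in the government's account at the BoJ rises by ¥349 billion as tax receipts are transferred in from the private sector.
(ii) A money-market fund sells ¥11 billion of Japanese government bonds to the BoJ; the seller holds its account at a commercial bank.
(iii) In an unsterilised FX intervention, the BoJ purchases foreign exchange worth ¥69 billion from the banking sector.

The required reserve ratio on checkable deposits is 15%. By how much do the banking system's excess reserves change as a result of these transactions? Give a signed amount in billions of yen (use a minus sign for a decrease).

Government account inflow ¥349 billion: reserves −¥349B, deposits −¥349B.
Asset purchase (from non-banks) ¥11 billion: reserves +¥11B, deposits +¥11B.
FX purchase ¥69 billion: reserves +¥69B, deposits 0.
Totals: Δreserves = −¥269B, Δdeposits = −¥338B.
Δrequired reserves = 15% × −¥338B = −¥50.7B.
Δexcess reserves = Δreserves − Δrequired = −¥269B − (−¥50.7B) = -¥218.3 billion.

-¥218.3 billion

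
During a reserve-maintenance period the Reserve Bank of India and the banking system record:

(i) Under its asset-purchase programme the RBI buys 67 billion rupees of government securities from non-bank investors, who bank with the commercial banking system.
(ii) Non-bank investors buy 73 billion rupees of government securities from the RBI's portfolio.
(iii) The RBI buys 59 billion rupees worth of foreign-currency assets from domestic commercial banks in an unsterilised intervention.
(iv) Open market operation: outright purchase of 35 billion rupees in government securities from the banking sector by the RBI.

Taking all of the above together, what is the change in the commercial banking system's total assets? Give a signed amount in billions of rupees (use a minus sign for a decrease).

-6 billion

RBI balance sheet:
  Assets:      Securities +29B, Foreign assets +59B
  Liabilities: Bank reserves +88B
Commercial banking system:
  Assets:      Reserves at CB +88B, Securities −35B, Foreign assets −59B
  Liabilities: Checkable deposits −6B
Change in total bank assets = -6 billion.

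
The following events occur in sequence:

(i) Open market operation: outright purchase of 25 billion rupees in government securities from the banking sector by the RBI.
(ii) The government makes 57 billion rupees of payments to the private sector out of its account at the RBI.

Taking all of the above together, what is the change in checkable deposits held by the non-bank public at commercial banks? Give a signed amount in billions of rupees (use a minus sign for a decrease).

+57 billion

OMO purchase (from banks) 25 billion rupees: the counterparty is a bank, so public deposits are unchanged → 0.
Government spending 57 billion rupees: non-bank counterparties' bank balances rise → +57B.
Net: 0 + 57 = +57 billion.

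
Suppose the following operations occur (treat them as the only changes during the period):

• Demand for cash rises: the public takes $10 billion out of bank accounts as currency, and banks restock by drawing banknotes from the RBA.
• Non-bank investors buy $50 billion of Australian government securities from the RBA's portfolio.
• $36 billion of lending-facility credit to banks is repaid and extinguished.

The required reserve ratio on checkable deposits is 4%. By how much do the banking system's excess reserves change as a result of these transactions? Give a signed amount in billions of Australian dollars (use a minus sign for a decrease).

Currency withdrawal $10 billion: reserves −$10B, deposits −$10B.
Asset sale (to non-banks) $50 billion: reserves −$50B, deposits −$50B.
Discount-window repayment $36 billion: reserves −$36B, deposits 0.
Totals: Δreserves = −$96B, Δdeposits = −$60B.
Δrequired reserves = 4% × −$60B = −$2.4B.
Δexcess reserves = Δreserves − Δrequired = −$96B − (−$2.4B) = -$93.6 billion.

-$93.6 billion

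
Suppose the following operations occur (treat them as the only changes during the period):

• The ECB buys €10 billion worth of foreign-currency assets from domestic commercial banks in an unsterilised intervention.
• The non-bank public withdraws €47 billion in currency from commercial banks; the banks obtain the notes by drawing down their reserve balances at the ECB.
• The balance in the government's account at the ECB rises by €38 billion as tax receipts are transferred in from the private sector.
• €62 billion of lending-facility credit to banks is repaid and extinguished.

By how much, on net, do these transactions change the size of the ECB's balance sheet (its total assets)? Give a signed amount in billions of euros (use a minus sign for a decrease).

FX purchase €10 billion: an ECB asset is acquired → +€10B.
Currency withdrawal €47 billion: only the composition of liabilities changes → 0.
Government account inflow €38 billion: only the composition of liabilities changes → 0.
Discount-window repayment €62 billion: an ECB asset is shed → −€62B.
Net: 10 + 0 + 0 − 62 = -€52 billion.

-€52 billion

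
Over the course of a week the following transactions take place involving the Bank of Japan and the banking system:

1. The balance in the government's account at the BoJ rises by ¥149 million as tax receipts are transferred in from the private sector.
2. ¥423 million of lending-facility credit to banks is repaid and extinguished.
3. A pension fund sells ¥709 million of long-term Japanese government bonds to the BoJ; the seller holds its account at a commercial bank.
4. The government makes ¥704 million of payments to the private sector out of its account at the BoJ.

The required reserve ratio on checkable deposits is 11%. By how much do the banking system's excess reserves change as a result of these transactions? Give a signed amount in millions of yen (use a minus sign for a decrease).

+¥701.96 million

Government account inflow ¥149 million: reserves −¥149M, deposits −¥149M.
Discount-window repayment ¥423 million: reserves −¥423M, deposits 0.
Asset purchase (from non-banks) ¥709 million: reserves +¥709M, deposits +¥709M.
Government spending ¥704 million: reserves +¥704M, deposits +¥704M.
Totals: Δreserves = +¥841M, Δdeposits = +¥1264M.
Δrequired reserves = 11% × +¥1264M = +¥139.04M.
Δexcess reserves = Δreserves − Δrequired = +¥841M − (+¥139.04M) = +¥701.96 million.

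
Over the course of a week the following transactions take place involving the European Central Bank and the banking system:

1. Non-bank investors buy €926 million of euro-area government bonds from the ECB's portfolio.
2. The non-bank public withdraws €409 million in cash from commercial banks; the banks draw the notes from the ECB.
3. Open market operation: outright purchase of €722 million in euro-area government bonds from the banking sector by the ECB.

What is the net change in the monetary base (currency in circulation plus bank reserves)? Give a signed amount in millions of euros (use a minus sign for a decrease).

ECB balance sheet:
  Assets:      Securities −€204M
  Liabilities: Bank reserves −€613M, Currency in circulation +€409M
Commercial banking system:
  Assets:      Reserves at CB −€613M, Securities −€722M
  Liabilities: Checkable deposits −€1335M
Monetary base = currency + reserves: +€409M + (−€613M) = -€204 million.

-€204 million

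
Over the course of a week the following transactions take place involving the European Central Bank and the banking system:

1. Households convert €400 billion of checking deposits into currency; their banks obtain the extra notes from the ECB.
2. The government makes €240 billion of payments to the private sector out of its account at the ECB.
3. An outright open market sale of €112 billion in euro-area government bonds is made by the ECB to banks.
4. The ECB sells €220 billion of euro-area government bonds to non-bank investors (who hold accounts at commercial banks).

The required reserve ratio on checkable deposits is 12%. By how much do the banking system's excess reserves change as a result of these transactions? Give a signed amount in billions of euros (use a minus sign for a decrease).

Currency withdrawal €400 billion: reserves −€400B, deposits −€400B.
Government spending €240 billion: reserves +€240B, deposits +€240B.
OMO sale (to banks) €112 billion: reserves −€112B, deposits 0.
Asset sale (to non-banks) €220 billion: reserves −€220B, deposits −€220B.
Totals: Δreserves = −€492B, Δdeposits = −€380B.
Δrequired reserves = 12% × −€380B = −€45.6B.
Δexcess reserves = Δreserves − Δrequired = −€492B − (−€45.6B) = -€446.4 billion.

-€446.4 billion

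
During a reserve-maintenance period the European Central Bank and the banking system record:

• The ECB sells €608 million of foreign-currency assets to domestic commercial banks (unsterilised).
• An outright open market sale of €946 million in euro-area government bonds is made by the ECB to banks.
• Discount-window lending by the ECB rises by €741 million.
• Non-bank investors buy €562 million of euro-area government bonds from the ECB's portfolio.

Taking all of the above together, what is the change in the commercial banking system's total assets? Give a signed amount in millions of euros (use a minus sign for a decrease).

ECB balance sheet:
  Assets:      Securities −€1508M, Loans to banks +€741M, Foreign assets −€608M
  Liabilities: Bank reserves −€1375M
Commercial banking system:
  Assets:      Reserves at CB −€1375M, Securities +€946M, Foreign assets +€608M
  Liabilities: Checkable deposits −€562M, Borrowings from CB +€741M
Change in total bank assets = +€179 million.

+€179 million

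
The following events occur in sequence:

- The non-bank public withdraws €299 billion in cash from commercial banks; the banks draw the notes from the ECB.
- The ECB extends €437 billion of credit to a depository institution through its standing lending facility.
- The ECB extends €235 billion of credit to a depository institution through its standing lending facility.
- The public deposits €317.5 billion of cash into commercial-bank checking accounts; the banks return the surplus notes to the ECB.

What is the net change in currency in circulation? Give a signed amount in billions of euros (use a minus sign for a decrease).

ECB balance sheet:
  Assets:      Loans to banks +€672B
  Liabilities: Bank reserves +€690.5B, Currency in circulation −€18.5B
So the change in currency in circulation is -€18.5 billion.

-€18.5 billion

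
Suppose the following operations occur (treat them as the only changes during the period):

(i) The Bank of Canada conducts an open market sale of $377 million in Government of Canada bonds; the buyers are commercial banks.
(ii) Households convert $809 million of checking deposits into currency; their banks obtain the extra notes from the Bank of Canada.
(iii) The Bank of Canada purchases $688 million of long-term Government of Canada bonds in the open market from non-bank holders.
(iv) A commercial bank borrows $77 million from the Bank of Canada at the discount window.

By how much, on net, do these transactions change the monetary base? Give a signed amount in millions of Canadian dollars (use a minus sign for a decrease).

+$388 million

Bank of Canada balance sheet:
  Assets:      Securities +$311M, Loans to banks +$77M
  Liabilities: Bank reserves −$421M, Currency in circulation +$809M
Monetary base = currency + reserves: +$809M + (−$421M) = +$388 million.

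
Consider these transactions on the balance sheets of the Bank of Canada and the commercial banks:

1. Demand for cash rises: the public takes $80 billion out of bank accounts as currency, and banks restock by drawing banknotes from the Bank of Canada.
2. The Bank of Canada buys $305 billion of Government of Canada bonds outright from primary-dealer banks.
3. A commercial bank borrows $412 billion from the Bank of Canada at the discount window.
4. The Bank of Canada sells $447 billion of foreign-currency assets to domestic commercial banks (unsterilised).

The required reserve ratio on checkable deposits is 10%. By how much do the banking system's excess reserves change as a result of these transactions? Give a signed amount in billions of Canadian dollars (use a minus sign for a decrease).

+$198 billion

Currency withdrawal $80 billion: reserves −$80B, deposits −$80B.
OMO purchase (from banks) $305 billion: reserves +$305B, deposits 0.
Discount-window loan $412 billion: reserves +$412B, deposits 0.
FX sale $447 billion: reserves −$447B, deposits 0.
Totals: Δreserves = +$190B, Δdeposits = −$80B.
Δrequired reserves = 10% × −$80B = −$8B.
Δexcess reserves = Δreserves − Δrequired = +$190B − (−$8B) = +$198 billion.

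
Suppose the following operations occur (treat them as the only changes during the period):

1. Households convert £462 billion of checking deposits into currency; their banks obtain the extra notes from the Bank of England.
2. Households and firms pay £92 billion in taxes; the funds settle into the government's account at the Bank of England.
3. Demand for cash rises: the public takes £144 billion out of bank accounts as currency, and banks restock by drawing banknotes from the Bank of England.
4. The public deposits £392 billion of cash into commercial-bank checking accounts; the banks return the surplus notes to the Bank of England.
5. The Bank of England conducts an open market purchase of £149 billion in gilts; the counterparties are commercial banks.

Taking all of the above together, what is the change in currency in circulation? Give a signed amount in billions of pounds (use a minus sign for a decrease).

+£214 billion

Currency withdrawal £462 billion: notes leave the central bank → +£462B.
Government account inflow £92 billion: no currency enters or leaves circulation → 0.
Currency withdrawal £144 billion: notes leave the central bank → +£144B.
Currency deposit £392 billion: notes return to the central bank → −£392B.
OMO purchase (from banks) £149 billion: no currency enters or leaves circulation → 0.
Net: 462 + 0 + 144 − 392 + 0 = +£214 billion.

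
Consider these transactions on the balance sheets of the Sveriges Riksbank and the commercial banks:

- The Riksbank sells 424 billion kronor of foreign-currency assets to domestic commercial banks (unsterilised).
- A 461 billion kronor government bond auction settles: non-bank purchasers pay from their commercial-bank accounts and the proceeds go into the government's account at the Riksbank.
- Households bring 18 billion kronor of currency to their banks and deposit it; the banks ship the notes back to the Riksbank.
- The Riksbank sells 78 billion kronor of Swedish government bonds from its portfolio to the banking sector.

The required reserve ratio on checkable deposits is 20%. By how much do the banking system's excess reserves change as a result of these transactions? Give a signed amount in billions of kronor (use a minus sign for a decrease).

FX sale 424 billion kronor: reserves −424B, deposits 0.
Government account inflow 461 billion kronor: reserves −461B, deposits −461B.
Currency deposit 18 billion kronor: reserves +18B, deposits +18B.
OMO sale (to banks) 78 billion kronor: reserves −78B, deposits 0.
Totals: Δreserves = −945B, Δdeposits = −443B.
Δrequired reserves = 20% × −443B = −88.6B.
Δexcess reserves = Δreserves − Δrequired = −945B − (−88.6B) = -856.4 billion.

-856.4 billion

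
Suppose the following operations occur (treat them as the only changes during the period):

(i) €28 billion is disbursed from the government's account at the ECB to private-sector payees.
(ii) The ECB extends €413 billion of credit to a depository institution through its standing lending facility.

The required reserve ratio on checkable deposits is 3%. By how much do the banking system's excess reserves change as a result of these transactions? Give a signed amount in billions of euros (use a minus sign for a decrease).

Government spending €28 billion: reserves +€28B, deposits +€28B.
Discount-window loan €413 billion: reserves +€413B, deposits 0.
Totals: Δreserves = +€441B, Δdeposits = +€28B.
Δrequired reserves = 3% × +€28B = +€0.84B.
Δexcess reserves = Δreserves − Δrequired = +€441B − (+€0.84B) = +€440.16 billion.

+€440.16 billion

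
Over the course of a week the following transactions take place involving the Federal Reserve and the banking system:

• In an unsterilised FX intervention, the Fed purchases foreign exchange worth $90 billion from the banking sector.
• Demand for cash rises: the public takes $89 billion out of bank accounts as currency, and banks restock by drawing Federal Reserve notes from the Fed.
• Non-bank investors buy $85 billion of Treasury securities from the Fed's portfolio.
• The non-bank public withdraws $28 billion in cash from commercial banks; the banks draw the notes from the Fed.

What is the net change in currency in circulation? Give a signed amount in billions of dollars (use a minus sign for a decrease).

+$117 billion

FX purchase $90 billion: no currency enters or leaves circulation → 0.
Currency withdrawal $89 billion: notes leave the central bank → +$89B.
Asset sale (to non-banks) $85 billion: no currency enters or leaves circulation → 0.
Currency withdrawal $28 billion: notes leave the central bank → +$28B.
Net: 0 + 89 + 0 + 28 = +$117 billion.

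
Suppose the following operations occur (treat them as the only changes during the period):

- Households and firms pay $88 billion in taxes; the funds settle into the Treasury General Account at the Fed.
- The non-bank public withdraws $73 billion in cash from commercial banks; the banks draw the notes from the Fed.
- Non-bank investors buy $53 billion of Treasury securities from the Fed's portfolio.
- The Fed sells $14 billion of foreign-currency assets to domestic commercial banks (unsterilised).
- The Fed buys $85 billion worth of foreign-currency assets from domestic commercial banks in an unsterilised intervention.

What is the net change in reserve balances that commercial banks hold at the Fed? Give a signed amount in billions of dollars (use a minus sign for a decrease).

Fed balance sheet:
  Assets:      Securities −$53B, Foreign assets +$71B
  Liabilities: Bank reserves −$143B, Currency in circulation +$73B, Government deposits +$88B
So the change in reserve balances that commercial banks hold at the Fed is -$143 billion.

-$143 billion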